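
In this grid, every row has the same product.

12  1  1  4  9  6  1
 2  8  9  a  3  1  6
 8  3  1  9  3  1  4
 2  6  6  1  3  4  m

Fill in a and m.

a = 1, m = 3

Rows 1 and 3 each multiply to 2592, so every row has product 2592.
Row 2: 2×8×9×3×1×6 = 2592, so the missing entry is 2592 ÷ 2592 = 1.
Row 4: 2×6×6×1×3×4 = 864, so the missing entry is 2592 ÷ 864 = 3.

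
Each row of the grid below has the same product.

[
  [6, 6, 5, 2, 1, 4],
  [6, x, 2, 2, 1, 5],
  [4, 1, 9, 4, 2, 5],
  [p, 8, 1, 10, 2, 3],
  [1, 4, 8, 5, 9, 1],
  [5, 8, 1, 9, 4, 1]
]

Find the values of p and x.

Rows 5 and 6 each multiply to 1440, so every row has product 1440.
Row 4: 8×1×10×2×3 = 480, so the missing entry is 1440 ÷ 480 = 3.
Row 2: 6×2×2×1×5 = 120, so the missing entry is 1440 ÷ 120 = 12.

p = 3, x = 12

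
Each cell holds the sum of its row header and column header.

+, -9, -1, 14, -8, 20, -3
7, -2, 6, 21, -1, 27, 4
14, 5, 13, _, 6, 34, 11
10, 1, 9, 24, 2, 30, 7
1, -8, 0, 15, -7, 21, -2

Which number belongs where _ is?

28

14 + 14 = 28.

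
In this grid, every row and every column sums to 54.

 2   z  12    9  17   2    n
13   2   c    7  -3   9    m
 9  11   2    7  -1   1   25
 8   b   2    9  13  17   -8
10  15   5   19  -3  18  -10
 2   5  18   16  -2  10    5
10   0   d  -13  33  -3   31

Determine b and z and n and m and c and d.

The known cells in row 7 total 58, leaving 54 − 58 = -4 for the blank.
The known cells in column 3 total 35, leaving 54 − 35 = 19 for the blank.
The known cells in row 4 total 41, leaving 54 − 41 = 13 for the blank.
The known cells in column 2 total 46, leaving 54 − 46 = 8 for the blank.
The known cells in row 1 total 50, leaving 54 − 50 = 4 for the blank.
The known cells in row 2 total 47, leaving 54 − 47 = 7 for the blank.

b = 13, z = 8, n = 4, m = 7, c = 19, d = -4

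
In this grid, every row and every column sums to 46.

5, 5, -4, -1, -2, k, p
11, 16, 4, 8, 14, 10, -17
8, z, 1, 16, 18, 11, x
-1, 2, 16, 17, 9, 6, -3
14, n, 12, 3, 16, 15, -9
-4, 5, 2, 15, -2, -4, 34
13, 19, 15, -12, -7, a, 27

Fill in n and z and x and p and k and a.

The known cells in row 7 total 55, leaving 46 − 55 = -9 for the blank.
The known cells in column 6 total 29, leaving 46 − 29 = 17 for the blank.
The known cells in row 1 total 20, leaving 46 − 20 = 26 for the blank.
The known cells in column 7 total 58, leaving 46 − 58 = -12 for the blank.
The known cells in row 3 total 42, leaving 46 − 42 = 4 for the blank.
The known cells in row 5 total 51, leaving 46 − 51 = -5 for the blank.

n = -5, z = 4, x = -12, p = 26, k = 17, a = -9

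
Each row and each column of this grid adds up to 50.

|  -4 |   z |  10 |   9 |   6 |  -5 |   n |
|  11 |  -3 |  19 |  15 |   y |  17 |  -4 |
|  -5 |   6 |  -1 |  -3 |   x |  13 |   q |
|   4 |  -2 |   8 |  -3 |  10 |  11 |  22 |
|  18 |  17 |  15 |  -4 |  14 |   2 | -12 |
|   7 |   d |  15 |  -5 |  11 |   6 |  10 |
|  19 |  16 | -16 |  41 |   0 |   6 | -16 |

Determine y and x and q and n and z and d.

y = -5, x = 14, q = 26, n = 24, z = 10, d = 6

The known cells in row 6 total 44, leaving 50 − 44 = 6 for the blank.
The known cells in column 2 total 40, leaving 50 − 40 = 10 for the blank.
The known cells in row 2 total 55, leaving 50 − 55 = -5 for the blank.
The known cells in column 5 total 36, leaving 50 − 36 = 14 for the blank.
The known cells in row 1 total 26, leaving 50 − 26 = 24 for the blank.
The known cells in row 3 total 24, leaving 50 − 24 = 26 for the blank.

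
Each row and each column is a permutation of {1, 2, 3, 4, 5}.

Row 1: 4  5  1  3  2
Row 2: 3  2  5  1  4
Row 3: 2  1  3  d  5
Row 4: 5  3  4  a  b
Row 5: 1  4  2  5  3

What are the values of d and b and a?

Cell (3,4): row 3 already has {1, 2, 3, 5} → 4.
For row 4, column 4: column 4 already has {1, 3, 4, 5}; that leaves 2.
For row 4, column 5: row 4 already has {2, 3, 4, 5}; that leaves 1.

d = 4, b = 1, a = 2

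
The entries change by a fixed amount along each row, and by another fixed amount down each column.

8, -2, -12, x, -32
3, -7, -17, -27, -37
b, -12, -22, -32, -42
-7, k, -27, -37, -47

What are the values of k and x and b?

k = -17, x = -22, b = -2

Along each row the entries change by -10 per step; down each column they change by -5.
Row 4: from -7 at column 1, stepping by -10 to column 2 gives -17.
Row 1: from 8 at column 1, stepping by -10 to column 4 gives -22.
Row 3: from -12 at column 2, stepping by -10 to column 1 gives -2.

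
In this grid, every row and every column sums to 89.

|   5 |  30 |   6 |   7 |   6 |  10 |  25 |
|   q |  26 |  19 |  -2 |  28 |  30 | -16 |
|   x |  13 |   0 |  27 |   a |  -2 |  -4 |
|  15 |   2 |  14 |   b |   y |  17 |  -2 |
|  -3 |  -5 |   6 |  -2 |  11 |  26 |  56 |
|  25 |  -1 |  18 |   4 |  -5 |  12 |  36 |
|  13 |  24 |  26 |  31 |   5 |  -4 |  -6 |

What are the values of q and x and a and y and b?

q = 4, x = 30, a = 25, y = 19, b = 24

The known cells in column 4 total 65, leaving 89 − 65 = 24 for the blank.
The known cells in row 4 total 70, leaving 89 − 70 = 19 for the blank.
The known cells in column 5 total 64, leaving 89 − 64 = 25 for the blank.
The known cells in row 3 total 59, leaving 89 − 59 = 30 for the blank.
The known cells in row 2 total 85, leaving 89 − 85 = 4 for the blank.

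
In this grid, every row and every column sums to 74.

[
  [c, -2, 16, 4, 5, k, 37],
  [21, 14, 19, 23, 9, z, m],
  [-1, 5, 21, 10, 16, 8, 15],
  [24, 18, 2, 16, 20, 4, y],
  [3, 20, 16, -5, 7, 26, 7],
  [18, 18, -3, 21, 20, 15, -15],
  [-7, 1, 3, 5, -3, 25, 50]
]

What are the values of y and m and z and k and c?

The known cells in column 1 total 58, leaving 74 − 58 = 16 for the blank.
The known cells in row 1 total 76, leaving 74 − 76 = -2 for the blank.
The known cells in column 6 total 76, leaving 74 − 76 = -2 for the blank.
The known cells in row 4 total 84, leaving 74 − 84 = -10 for the blank.
The known cells in row 2 total 84, leaving 74 − 84 = -10 for the blank.

y = -10, m = -10, z = -2, k = -2, c = 16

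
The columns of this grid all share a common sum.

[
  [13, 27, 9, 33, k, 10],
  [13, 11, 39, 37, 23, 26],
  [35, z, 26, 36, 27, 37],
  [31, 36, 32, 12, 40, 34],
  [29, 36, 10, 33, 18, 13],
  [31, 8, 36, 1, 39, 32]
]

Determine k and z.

k = 5, z = 34

Columns 1 and 4 both add up to 152, so every column sums to 152.
Column 5: 23 + 27 + 40 + 18 + 39 = 147, so the missing entry is 152 − 147 = 5.
Column 2: 27 + 11 + 36 + 36 + 8 = 118, so the missing entry is 152 − 118 = 34.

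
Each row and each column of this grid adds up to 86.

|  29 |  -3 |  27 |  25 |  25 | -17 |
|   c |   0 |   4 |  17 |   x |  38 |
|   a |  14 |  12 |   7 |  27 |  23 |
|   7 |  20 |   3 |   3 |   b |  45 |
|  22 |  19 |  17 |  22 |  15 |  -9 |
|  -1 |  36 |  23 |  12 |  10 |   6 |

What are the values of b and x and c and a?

The known cells in row 3 total 83, leaving 86 − 83 = 3 for the blank.
The known cells in column 1 total 60, leaving 86 − 60 = 26 for the blank.
The known cells in row 4 total 78, leaving 86 − 78 = 8 for the blank.
The known cells in row 2 total 85, leaving 86 − 85 = 1 for the blank.

b = 8, x = 1, c = 26, a = 3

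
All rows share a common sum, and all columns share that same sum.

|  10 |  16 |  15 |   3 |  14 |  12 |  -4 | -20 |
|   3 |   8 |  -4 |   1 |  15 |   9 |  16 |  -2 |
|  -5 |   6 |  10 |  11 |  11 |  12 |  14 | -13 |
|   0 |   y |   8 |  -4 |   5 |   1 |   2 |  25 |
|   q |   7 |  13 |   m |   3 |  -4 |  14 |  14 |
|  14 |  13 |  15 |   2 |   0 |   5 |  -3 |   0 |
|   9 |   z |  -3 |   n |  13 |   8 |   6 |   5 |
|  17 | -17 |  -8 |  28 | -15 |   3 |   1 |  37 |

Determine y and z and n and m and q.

y = 9, z = 4, n = 4, m = 1, q = -2

Rows 1 and 2 both sum to 46, so that's the common total.
The known cells in column 1 total 48, leaving 46 − 48 = -2 for the blank.
The known cells in row 5 total 45, leaving 46 − 45 = 1 for the blank.
The known cells in row 4 total 37, leaving 46 − 37 = 9 for the blank.
The known cells in column 2 total 42, leaving 46 − 42 = 4 for the blank.
The known cells in row 7 total 42, leaving 46 − 42 = 4 for the blank.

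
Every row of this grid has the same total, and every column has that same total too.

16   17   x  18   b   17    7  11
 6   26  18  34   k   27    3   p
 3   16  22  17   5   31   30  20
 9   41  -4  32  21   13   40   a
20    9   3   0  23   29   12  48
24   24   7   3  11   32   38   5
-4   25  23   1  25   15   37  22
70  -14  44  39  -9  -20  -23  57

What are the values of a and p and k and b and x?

a = -8, p = -11, k = 41, b = 27, x = 31

Rows 3 and 5 both sum to 144, so that's the common total.
Row 4: 9 + 41 − 4 + 32 + 21 + 13 + 40 = 152, so its missing entry is 144 − 152 = -8.
Column 8: 11 + 20 − 8 + 48 + 5 + 22 + 57 = 155, so its missing entry is 144 − 155 = -11.
Row 2: 6 + 26 + 18 + 34 + 27 + 3 − 11 = 103, so its missing entry is 144 − 103 = 41.
Column 5: 41 + 5 + 21 + 23 + 11 + 25 − 9 = 117, so its missing entry is 144 − 117 = 27.
Row 1: 16 + 17 + 18 + 27 + 17 + 7 + 11 = 113, so its missing entry is 144 − 113 = 31.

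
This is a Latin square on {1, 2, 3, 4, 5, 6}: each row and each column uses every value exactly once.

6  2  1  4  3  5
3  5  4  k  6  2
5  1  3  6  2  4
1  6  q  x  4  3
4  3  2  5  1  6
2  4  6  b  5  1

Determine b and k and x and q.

For row 6, column 4: row 6 already has {1, 2, 4, 5, 6}; that leaves 3.
At (row 4, col 3): column 3 already has {1, 2, 3, 4, 6}, so the value is 5.
Cell (4,4): row 4 already has {1, 3, 4, 5, 6} → 2.
At (row 2, col 4): row 2 already has {2, 3, 4, 5, 6}, so the value is 1.

b = 3, k = 1, x = 2, q = 5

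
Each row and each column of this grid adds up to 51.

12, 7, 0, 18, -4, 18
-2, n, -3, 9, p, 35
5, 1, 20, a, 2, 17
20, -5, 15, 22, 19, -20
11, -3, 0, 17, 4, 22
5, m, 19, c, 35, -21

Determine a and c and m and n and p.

The known cells in column 5 total 56, leaving 51 − 56 = -5 for the blank.
The known cells in row 2 total 34, leaving 51 − 34 = 17 for the blank.
The known cells in column 2 total 17, leaving 51 − 17 = 34 for the blank.
The known cells in row 3 total 45, leaving 51 − 45 = 6 for the blank.
The known cells in row 6 total 72, leaving 51 − 72 = -21 for the blank.

a = 6, c = -21, m = 34, n = 17, p = -5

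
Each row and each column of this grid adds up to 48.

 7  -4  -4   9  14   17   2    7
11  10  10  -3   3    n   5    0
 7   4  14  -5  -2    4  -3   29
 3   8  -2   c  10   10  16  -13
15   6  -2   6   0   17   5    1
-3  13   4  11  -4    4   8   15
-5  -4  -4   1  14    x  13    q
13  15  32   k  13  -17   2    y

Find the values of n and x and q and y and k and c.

Row 2: 11 + 10 + 10 − 3 + 3 + 5 + 0 = 36, so its missing entry is 48 − 36 = 12.
Column 6: 17 + 12 + 4 + 10 + 17 + 4 − 17 = 47, so its missing entry is 48 − 47 = 1.
Row 7: -5 − 4 − 4 + 1 + 14 + 1 + 13 = 16, so its missing entry is 48 − 16 = 32.
Column 8: 7 + 0 + 29 − 13 + 1 + 15 + 32 = 71, so its missing entry is 48 − 71 = -23.
Row 8: 13 + 15 + 32 + 13 − 17 + 2 − 23 = 35, so its missing entry is 48 − 35 = 13.
Row 4: 3 + 8 − 2 + 10 + 10 + 16 − 13 = 32, so its missing entry is 48 − 32 = 16.

n = 12, x = 1, q = 32, y = -23, k = 13, c = 16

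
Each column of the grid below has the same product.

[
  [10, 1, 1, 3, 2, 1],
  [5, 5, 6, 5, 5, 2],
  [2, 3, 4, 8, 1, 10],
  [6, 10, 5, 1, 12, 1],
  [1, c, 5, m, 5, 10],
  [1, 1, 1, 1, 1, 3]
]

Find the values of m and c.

m = 5, c = 4

Columns 3 and 5 each multiply to 600, so every column has product 600.
Column 4: 3×5×8×1×1 = 120, so the missing entry is 600 ÷ 120 = 5.
Column 2: 1×5×3×10×1 = 150, so the missing entry is 600 ÷ 150 = 4.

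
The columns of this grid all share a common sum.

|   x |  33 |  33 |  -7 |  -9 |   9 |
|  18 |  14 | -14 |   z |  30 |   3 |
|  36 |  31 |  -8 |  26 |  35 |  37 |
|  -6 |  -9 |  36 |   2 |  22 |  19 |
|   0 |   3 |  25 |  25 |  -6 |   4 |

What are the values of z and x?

Columns 2 and 6 both add up to 72, so every column sums to 72.
Column 4: -7 + 26 + 2 + 25 = 46, so the missing entry is 72 − 46 = 26.
Column 1: 18 + 36 − 6 + 0 = 48, so the missing entry is 72 − 48 = 24.

z = 26, x = 24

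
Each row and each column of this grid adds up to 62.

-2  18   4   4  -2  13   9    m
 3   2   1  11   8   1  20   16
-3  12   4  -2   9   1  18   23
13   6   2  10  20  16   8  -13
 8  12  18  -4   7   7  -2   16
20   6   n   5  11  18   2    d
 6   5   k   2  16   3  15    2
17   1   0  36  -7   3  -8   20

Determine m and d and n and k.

m = 18, d = -20, n = 20, k = 13

Row 1 has -2 + 18 + 4 + 4 − 2 + 13 + 9 = 44; the blank must be 62 − 44 = 18.
Row 7 has 6 + 5 + 2 + 16 + 3 + 15 + 2 = 49; the blank must be 62 − 49 = 13.
Column 8 has 18 + 16 + 23 − 13 + 16 + 2 + 20 = 82; the blank must be 62 − 82 = -20.
Row 6 has 20 + 6 + 5 + 11 + 18 + 2 − 20 = 42; the blank must be 62 − 42 = 20.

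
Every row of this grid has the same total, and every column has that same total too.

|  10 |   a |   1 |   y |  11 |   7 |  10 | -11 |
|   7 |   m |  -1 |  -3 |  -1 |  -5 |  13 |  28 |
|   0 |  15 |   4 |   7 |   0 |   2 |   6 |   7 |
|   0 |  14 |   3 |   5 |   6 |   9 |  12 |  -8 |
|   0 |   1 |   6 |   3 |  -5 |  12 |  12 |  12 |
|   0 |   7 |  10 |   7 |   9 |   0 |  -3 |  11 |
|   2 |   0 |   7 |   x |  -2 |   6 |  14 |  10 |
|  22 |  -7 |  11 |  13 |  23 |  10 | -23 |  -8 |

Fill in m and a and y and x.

Rows 3 and 4 both sum to 41, so that's the common total.
Row 2 has 7 − 1 − 3 − 1 − 5 + 13 + 28 = 38; the blank must be 41 − 38 = 3.
Column 2 has 3 + 15 + 14 + 1 + 7 + 0 − 7 = 33; the blank must be 41 − 33 = 8.
Row 1 has 10 + 8 + 1 + 11 + 7 + 10 − 11 = 36; the blank must be 41 − 36 = 5.
Row 7 has 2 + 0 + 7 − 2 + 6 + 14 + 10 = 37; the blank must be 41 − 37 = 4.

m = 3, a = 8, y = 5, x = 4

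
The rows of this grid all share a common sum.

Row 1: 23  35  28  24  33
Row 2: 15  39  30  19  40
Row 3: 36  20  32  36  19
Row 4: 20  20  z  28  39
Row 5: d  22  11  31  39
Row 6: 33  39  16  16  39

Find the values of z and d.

Row 3 sums to 143 and so does row 6; that's the common total.
In row 4 the known cells total 107, leaving 143 − 107 = 36.
In row 5 the known cells total 103, leaving 143 − 103 = 40.

z = 36, d = 40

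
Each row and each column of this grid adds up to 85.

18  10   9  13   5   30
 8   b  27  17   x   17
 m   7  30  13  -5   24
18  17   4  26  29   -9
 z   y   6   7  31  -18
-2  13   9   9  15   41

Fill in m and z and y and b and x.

Row 3: 7 + 30 + 13 − 5 + 24 = 69, so its missing entry is 85 − 69 = 16.
Column 1: 18 + 8 + 16 + 18 − 2 = 58, so its missing entry is 85 − 58 = 27.
Column 5: 5 − 5 + 29 + 31 + 15 = 75, so its missing entry is 85 − 75 = 10.
Row 2: 8 + 27 + 17 + 10 + 17 = 79, so its missing entry is 85 − 79 = 6.
Row 5: 27 + 6 + 7 + 31 − 18 = 53, so its missing entry is 85 − 53 = 32.

m = 16, z = 27, y = 32, b = 6, x = 10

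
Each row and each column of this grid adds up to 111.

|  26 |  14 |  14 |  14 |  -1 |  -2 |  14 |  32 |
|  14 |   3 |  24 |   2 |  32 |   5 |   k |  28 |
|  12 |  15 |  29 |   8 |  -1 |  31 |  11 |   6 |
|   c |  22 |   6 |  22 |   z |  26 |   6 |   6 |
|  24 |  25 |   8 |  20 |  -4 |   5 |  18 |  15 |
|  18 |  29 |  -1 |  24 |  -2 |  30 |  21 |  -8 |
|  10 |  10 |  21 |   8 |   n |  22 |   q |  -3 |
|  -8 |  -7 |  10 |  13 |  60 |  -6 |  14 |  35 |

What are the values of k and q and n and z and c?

k = 3, q = 24, n = 19, z = 8, c = 15

The known cells in column 1 total 96, leaving 111 − 96 = 15 for the blank.
The known cells in row 4 total 103, leaving 111 − 103 = 8 for the blank.
The known cells in column 5 total 92, leaving 111 − 92 = 19 for the blank.
The known cells in row 7 total 87, leaving 111 − 87 = 24 for the blank.
The known cells in row 2 total 108, leaving 111 − 108 = 3 for the blank.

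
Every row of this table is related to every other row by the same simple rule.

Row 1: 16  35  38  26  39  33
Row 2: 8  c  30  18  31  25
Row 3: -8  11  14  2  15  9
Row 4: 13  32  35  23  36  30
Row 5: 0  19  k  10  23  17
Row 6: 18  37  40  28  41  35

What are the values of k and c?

k = 22, c = 27

The difference between any two rows is the same in every column — this is an addition table with the headers hidden.
Row 5 minus row 1 is 17 − 33 = -16, so its entry in column 3 is 38 + (-16) = 22.
Row 2 minus row 1 is 25 − 33 = -8, so its entry in column 2 is 35 + (-8) = 27.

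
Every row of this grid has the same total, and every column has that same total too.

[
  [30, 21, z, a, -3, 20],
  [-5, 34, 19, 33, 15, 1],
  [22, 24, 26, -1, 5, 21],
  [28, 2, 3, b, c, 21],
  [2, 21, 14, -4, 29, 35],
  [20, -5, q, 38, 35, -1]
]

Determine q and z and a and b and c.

q = 10, z = 25, a = 4, b = 27, c = 16

Rows 2 and 3 both sum to 97, so that's the common total.
Column 5: -3 + 15 + 5 + 29 + 35 = 81, so its missing entry is 97 − 81 = 16.
Row 4: 28 + 2 + 3 + 16 + 21 = 70, so its missing entry is 97 − 70 = 27.
Column 4: 33 − 1 + 27 − 4 + 38 = 93, so its missing entry is 97 − 93 = 4.
Row 1: 30 + 21 + 4 − 3 + 20 = 72, so its missing entry is 97 − 72 = 25.
Row 6: 20 − 5 + 38 + 35 − 1 = 87, so its missing entry is 97 − 87 = 10.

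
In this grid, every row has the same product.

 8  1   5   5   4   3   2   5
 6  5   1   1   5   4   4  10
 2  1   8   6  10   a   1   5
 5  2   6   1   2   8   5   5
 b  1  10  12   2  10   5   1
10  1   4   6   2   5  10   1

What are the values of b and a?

Rows 1 and 4 each multiply to 24000, so every row has product 24000.
Row 5: 1×10×12×2×10×5×1 = 12000, so the missing entry is 24000 ÷ 12000 = 2.
Row 3: 2×1×8×6×10×1×5 = 4800, so the missing entry is 24000 ÷ 4800 = 5.

b = 2, a = 5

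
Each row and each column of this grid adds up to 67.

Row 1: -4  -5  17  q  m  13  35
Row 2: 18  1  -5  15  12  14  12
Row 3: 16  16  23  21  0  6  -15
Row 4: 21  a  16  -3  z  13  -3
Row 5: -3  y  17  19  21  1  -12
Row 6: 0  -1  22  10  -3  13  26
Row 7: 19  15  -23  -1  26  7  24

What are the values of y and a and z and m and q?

y = 24, a = 17, z = 6, m = 5, q = 6

Column 4: 15 + 21 − 3 + 19 + 10 − 1 = 61, so its missing entry is 67 − 61 = 6.
Row 1: -4 − 5 + 17 + 6 + 13 + 35 = 62, so its missing entry is 67 − 62 = 5.
Column 5: 5 + 12 + 0 + 21 − 3 + 26 = 61, so its missing entry is 67 − 61 = 6.
Row 4: 21 + 16 − 3 + 6 + 13 − 3 = 50, so its missing entry is 67 − 50 = 17.
Row 5: -3 + 17 + 19 + 21 + 1 − 12 = 43, so its missing entry is 67 − 43 = 24.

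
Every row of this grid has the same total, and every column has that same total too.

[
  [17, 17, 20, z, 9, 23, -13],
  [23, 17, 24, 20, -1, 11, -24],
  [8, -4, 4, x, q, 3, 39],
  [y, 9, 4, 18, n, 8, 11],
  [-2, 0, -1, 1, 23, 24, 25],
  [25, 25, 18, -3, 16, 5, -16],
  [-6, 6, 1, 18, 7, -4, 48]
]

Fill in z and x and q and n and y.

Rows 2 and 5 both sum to 70, so that's the common total.
The known cells in row 1 total 73, leaving 70 − 73 = -3 for the blank.
The known cells in column 1 total 65, leaving 70 − 65 = 5 for the blank.
The known cells in row 4 total 55, leaving 70 − 55 = 15 for the blank.
The known cells in column 5 total 69, leaving 70 − 69 = 1 for the blank.
The known cells in row 3 total 51, leaving 70 − 51 = 19 for the blank.

z = -3, x = 19, q = 1, n = 15, y = 5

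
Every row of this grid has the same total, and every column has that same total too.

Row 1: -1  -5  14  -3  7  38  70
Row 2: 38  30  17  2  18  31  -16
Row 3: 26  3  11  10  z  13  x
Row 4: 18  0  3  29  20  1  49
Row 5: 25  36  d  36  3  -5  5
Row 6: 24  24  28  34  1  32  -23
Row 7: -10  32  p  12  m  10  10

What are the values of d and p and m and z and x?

d = 20, p = 27, m = 39, z = 32, x = 25

Rows 1 and 2 both sum to 120, so that's the common total.
Row 5 has 25 + 36 + 36 + 3 − 5 + 5 = 100; the blank must be 120 − 100 = 20.
Column 3 has 14 + 17 + 11 + 3 + 20 + 28 = 93; the blank must be 120 − 93 = 27.
Row 7 has -10 + 32 + 27 + 12 + 10 + 10 = 81; the blank must be 120 − 81 = 39.
Column 5 has 7 + 18 + 20 + 3 + 1 + 39 = 88; the blank must be 120 − 88 = 32.
Row 3 has 26 + 3 + 11 + 10 + 32 + 13 = 95; the blank must be 120 − 95 = 25.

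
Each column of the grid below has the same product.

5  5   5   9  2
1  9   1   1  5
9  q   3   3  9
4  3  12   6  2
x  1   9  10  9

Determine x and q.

x = 9, q = 12

Columns 3 and 5 each multiply to 1620, so every column has product 1620.
Column 1: 5×1×9×4 = 180, so the missing entry is 1620 ÷ 180 = 9.
Column 2: 5×9×3×1 = 135, so the missing entry is 1620 ÷ 135 = 12.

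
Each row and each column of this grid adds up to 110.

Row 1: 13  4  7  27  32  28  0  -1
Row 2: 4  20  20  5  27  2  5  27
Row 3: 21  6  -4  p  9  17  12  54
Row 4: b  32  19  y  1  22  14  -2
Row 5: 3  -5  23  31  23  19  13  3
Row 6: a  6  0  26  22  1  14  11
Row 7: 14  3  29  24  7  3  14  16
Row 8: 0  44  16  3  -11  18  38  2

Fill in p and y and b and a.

Row 3 has 21 + 6 − 4 + 9 + 17 + 12 + 54 = 115; the blank must be 110 − 115 = -5.
Column 4 has 27 + 5 − 5 + 31 + 26 + 24 + 3 = 111; the blank must be 110 − 111 = -1.
Row 6 has 6 + 0 + 26 + 22 + 1 + 14 + 11 = 80; the blank must be 110 − 80 = 30.
Row 4 has 32 + 19 − 1 + 1 + 22 + 14 − 2 = 85; the blank must be 110 − 85 = 25.

p = -5, y = -1, b = 25, a = 30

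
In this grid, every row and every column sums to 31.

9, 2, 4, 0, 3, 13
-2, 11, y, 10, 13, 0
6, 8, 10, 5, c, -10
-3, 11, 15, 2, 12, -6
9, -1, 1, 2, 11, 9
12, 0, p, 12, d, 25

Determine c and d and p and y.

Row 2: -2 + 11 + 10 + 13 + 0 = 32, so its missing entry is 31 − 32 = -1.
Row 3: 6 + 8 + 10 + 5 − 10 = 19, so its missing entry is 31 − 19 = 12.
Column 5: 3 + 13 + 12 + 12 + 11 = 51, so its missing entry is 31 − 51 = -20.
Row 6: 12 + 0 + 12 − 20 + 25 = 29, so its missing entry is 31 − 29 = 2.

c = 12, d = -20, p = 2, y = -1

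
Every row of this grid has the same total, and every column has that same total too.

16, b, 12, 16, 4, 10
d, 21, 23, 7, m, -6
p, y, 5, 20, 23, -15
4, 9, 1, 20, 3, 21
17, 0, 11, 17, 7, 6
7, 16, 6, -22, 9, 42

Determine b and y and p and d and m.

Rows 4 and 5 both sum to 58, so that's the common total.
Row 1 has 16 + 12 + 16 + 4 + 10 = 58; the blank must be 58 − 58 = 0.
Column 2 has 0 + 21 + 9 + 0 + 16 = 46; the blank must be 58 − 46 = 12.
Row 3 has 12 + 5 + 20 + 23 − 15 = 45; the blank must be 58 − 45 = 13.
Column 5 has 4 + 23 + 3 + 7 + 9 = 46; the blank must be 58 − 46 = 12.
Row 2 has 21 + 23 + 7 + 12 − 6 = 57; the blank must be 58 − 57 = 1.

b = 0, y = 12, p = 13, d = 1, m = 12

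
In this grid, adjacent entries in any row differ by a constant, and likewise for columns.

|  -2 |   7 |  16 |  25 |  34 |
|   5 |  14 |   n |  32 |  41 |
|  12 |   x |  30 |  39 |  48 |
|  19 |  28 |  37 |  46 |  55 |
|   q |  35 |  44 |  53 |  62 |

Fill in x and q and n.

x = 21, q = 26, n = 23

Along each row the entries change by 9 per step; down each column they change by 7.
Row 3: from 12 at column 1, stepping by 9 to column 2 gives 21.
Row 5: from 35 at column 2, stepping by 9 to column 1 gives 26.
Row 2: from 5 at column 1, stepping by 9 to column 3 gives 23.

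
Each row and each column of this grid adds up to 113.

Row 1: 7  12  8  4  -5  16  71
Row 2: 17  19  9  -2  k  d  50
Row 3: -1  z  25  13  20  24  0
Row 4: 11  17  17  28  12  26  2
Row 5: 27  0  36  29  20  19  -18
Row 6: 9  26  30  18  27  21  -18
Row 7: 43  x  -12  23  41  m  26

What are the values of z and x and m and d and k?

z = 32, x = 7, m = -15, d = 22, k = -2

Row 3 has -1 + 25 + 13 + 20 + 24 + 0 = 81; the blank must be 113 − 81 = 32.
Column 2 has 12 + 19 + 32 + 17 + 0 + 26 = 106; the blank must be 113 − 106 = 7.
Row 7 has 43 + 7 − 12 + 23 + 41 + 26 = 128; the blank must be 113 − 128 = -15.
Column 6 has 16 + 24 + 26 + 19 + 21 − 15 = 91; the blank must be 113 − 91 = 22.
Row 2 has 17 + 19 + 9 − 2 + 22 + 50 = 115; the blank must be 113 − 115 = -2.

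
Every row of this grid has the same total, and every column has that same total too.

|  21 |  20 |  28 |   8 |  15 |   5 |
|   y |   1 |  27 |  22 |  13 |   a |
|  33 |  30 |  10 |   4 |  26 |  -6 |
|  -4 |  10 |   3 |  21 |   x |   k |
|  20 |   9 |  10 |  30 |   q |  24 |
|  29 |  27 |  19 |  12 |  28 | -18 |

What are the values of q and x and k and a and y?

Rows 1 and 3 both sum to 97, so that's the common total.
The known cells in row 5 total 93, leaving 97 − 93 = 4 for the blank.
The known cells in column 5 total 86, leaving 97 − 86 = 11 for the blank.
The known cells in column 1 total 99, leaving 97 − 99 = -2 for the blank.
The known cells in row 2 total 61, leaving 97 − 61 = 36 for the blank.
The known cells in row 4 total 41, leaving 97 − 41 = 56 for the blank.

q = 4, x = 11, k = 56, a = 36, y = -2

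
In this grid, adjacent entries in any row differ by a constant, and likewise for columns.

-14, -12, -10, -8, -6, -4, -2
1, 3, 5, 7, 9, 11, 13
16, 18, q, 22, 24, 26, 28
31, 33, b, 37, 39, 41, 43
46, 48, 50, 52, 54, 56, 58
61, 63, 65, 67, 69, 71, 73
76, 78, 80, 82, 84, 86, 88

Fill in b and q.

Along each row the entries change by 2 per step; down each column they change by 15.
Row 4: from 31 at column 1, stepping by 2 to column 3 gives 35.
Row 3: from 16 at column 1, stepping by 2 to column 3 gives 20.

b = 35, q = 20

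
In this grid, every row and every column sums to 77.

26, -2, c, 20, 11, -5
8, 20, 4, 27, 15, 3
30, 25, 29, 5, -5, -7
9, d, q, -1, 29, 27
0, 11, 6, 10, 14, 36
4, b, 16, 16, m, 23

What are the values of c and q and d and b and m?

c = 27, q = -5, d = 18, b = 5, m = 13

Column 5: 11 + 15 − 5 + 29 + 14 = 64, so its missing entry is 77 − 64 = 13.
Row 6: 4 + 16 + 16 + 13 + 23 = 72, so its missing entry is 77 − 72 = 5.
Column 2: -2 + 20 + 25 + 11 + 5 = 59, so its missing entry is 77 − 59 = 18.
Row 1: 26 − 2 + 20 + 11 − 5 = 50, so its missing entry is 77 − 50 = 27.
Row 4: 9 + 18 − 1 + 29 + 27 = 82, so its missing entry is 77 − 82 = -5.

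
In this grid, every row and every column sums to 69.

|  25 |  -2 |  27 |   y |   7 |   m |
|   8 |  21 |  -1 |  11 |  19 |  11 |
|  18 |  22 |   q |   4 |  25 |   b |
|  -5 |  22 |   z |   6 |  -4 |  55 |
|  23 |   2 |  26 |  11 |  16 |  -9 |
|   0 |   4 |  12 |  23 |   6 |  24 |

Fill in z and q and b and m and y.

z = -5, q = 10, b = -10, m = -2, y = 14

Column 4 has 11 + 4 + 6 + 11 + 23 = 55; the blank must be 69 − 55 = 14.
Row 1 has 25 − 2 + 27 + 14 + 7 = 71; the blank must be 69 − 71 = -2.
Row 4 has -5 + 22 + 6 − 4 + 55 = 74; the blank must be 69 − 74 = -5.
Column 3 has 27 − 1 − 5 + 26 + 12 = 59; the blank must be 69 − 59 = 10.
Row 3 has 18 + 22 + 10 + 4 + 25 = 79; the blank must be 69 − 79 = -10.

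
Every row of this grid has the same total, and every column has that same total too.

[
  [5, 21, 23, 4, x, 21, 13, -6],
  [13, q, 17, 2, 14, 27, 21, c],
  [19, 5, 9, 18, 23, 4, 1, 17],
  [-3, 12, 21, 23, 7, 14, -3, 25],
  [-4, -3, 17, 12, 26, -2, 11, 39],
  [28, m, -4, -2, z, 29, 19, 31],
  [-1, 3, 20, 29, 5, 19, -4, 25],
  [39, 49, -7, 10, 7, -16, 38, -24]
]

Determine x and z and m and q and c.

x = 15, z = -1, m = -4, q = 13, c = -11

Rows 3 and 4 both sum to 96, so that's the common total.
Row 1 has 5 + 21 + 23 + 4 + 21 + 13 − 6 = 81; the blank must be 96 − 81 = 15.
Column 5 has 15 + 14 + 23 + 7 + 26 + 5 + 7 = 97; the blank must be 96 − 97 = -1.
Row 6 has 28 − 4 − 2 − 1 + 29 + 19 + 31 = 100; the blank must be 96 − 100 = -4.
Column 2 has 21 + 5 + 12 − 3 − 4 + 3 + 49 = 83; the blank must be 96 − 83 = 13.
Row 2 has 13 + 13 + 17 + 2 + 14 + 27 + 21 = 107; the blank must be 96 − 107 = -11.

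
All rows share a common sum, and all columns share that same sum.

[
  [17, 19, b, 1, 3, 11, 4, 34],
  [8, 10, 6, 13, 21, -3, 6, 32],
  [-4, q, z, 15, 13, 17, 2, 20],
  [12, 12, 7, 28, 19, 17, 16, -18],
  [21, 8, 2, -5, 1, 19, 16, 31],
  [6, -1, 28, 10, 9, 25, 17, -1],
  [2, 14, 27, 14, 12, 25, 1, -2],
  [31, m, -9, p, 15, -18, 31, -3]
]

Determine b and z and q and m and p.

b = 4, z = 28, q = 2, m = 29, p = 17

Rows 2 and 4 both sum to 93, so that's the common total.
The known cells in column 4 total 76, leaving 93 − 76 = 17 for the blank.
The known cells in row 8 total 64, leaving 93 − 64 = 29 for the blank.
The known cells in column 2 total 91, leaving 93 − 91 = 2 for the blank.
The known cells in row 1 total 89, leaving 93 − 89 = 4 for the blank.
The known cells in row 3 total 65, leaving 93 − 65 = 28 for the blank.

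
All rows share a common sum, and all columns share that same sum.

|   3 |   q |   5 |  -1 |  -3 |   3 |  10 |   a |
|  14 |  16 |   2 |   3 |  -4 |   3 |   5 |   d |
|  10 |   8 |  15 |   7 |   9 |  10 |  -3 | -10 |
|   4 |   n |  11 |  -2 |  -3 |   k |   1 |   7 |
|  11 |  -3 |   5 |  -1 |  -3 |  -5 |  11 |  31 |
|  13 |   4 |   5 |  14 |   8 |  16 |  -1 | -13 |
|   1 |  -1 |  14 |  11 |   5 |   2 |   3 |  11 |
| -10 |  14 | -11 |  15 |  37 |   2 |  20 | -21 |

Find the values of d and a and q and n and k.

d = 7, a = 34, q = -5, n = 13, k = 15

Rows 3 and 5 both sum to 46, so that's the common total.
Row 2 has 14 + 16 + 2 + 3 − 4 + 3 + 5 = 39; the blank must be 46 − 39 = 7.
Column 8 has 7 − 10 + 7 + 31 − 13 + 11 − 21 = 12; the blank must be 46 − 12 = 34.
Row 1 has 3 + 5 − 1 − 3 + 3 + 10 + 34 = 51; the blank must be 46 − 51 = -5.
Column 2 has -5 + 16 + 8 − 3 + 4 − 1 + 14 = 33; the blank must be 46 − 33 = 13.
Row 4 has 4 + 13 + 11 − 2 − 3 + 1 + 7 = 31; the blank must be 46 − 31 = 15.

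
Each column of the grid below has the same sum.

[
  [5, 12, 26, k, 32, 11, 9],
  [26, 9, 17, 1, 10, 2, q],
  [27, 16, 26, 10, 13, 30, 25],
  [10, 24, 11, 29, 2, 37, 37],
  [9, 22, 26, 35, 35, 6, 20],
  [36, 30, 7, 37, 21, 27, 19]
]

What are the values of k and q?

Columns 2 and 5 both add up to 113, so every column sums to 113.
Column 4: 1 + 10 + 29 + 35 + 37 = 112, so the missing entry is 113 − 112 = 1.
Column 7: 9 + 25 + 37 + 20 + 19 = 110, so the missing entry is 113 − 110 = 3.

k = 1, q = 3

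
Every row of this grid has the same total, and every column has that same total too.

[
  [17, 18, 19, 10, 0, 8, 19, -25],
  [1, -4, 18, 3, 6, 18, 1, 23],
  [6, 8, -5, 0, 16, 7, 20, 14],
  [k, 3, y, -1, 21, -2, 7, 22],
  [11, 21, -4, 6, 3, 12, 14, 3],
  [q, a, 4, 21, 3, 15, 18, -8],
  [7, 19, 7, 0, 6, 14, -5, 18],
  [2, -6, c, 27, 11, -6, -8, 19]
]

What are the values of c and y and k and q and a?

c = 27, y = 0, k = 16, q = 6, a = 7

Rows 1 and 2 both sum to 66, so that's the common total.
The known cells in column 2 total 59, leaving 66 − 59 = 7 for the blank.
The known cells in row 6 total 60, leaving 66 − 60 = 6 for the blank.
The known cells in column 1 total 50, leaving 66 − 50 = 16 for the blank.
The known cells in row 8 total 39, leaving 66 − 39 = 27 for the blank.
The known cells in row 4 total 66, leaving 66 − 66 = 0 for the blank.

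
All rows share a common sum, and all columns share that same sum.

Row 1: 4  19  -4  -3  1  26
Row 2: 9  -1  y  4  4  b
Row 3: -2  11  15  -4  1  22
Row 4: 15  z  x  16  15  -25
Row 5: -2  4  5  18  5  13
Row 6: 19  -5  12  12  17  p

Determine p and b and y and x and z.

p = -12, b = 19, y = 8, x = 7, z = 15

Rows 1 and 3 both sum to 43, so that's the common total.
Row 6: 19 − 5 + 12 + 12 + 17 = 55, so its missing entry is 43 − 55 = -12.
Column 6: 26 + 22 − 25 + 13 − 12 = 24, so its missing entry is 43 − 24 = 19.
Row 2: 9 − 1 + 4 + 4 + 19 = 35, so its missing entry is 43 − 35 = 8.
Column 2: 19 − 1 + 11 + 4 − 5 = 28, so its missing entry is 43 − 28 = 15.
Row 4: 15 + 15 + 16 + 15 − 25 = 36, so its missing entry is 43 − 36 = 7.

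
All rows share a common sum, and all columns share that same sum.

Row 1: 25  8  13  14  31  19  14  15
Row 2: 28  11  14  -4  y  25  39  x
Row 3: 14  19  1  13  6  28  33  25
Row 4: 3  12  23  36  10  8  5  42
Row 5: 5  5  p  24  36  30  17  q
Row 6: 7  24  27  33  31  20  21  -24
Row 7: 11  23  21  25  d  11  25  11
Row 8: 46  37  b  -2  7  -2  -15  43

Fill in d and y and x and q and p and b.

d = 12, y = 6, x = 20, q = 7, p = 15, b = 25

Rows 1 and 3 both sum to 139, so that's the common total.
Row 7 has 11 + 23 + 21 + 25 + 11 + 25 + 11 = 127; the blank must be 139 − 127 = 12.
Column 5 has 31 + 6 + 10 + 36 + 31 + 12 + 7 = 133; the blank must be 139 − 133 = 6.
Row 2 has 28 + 11 + 14 − 4 + 6 + 25 + 39 = 119; the blank must be 139 − 119 = 20.
Row 8 has 46 + 37 − 2 + 7 − 2 − 15 + 43 = 114; the blank must be 139 − 114 = 25.
Column 3 has 13 + 14 + 1 + 23 + 27 + 21 + 25 = 124; the blank must be 139 − 124 = 15.
Row 5 has 5 + 5 + 15 + 24 + 36 + 30 + 17 = 132; the blank must be 139 − 132 = 7.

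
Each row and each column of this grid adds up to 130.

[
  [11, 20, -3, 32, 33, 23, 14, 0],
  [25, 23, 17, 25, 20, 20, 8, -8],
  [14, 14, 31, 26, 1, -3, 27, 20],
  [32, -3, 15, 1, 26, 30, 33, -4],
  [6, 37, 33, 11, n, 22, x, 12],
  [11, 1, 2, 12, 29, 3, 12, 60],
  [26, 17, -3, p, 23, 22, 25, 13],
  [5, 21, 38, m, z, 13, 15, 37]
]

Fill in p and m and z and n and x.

Column 7 has 14 + 8 + 27 + 33 + 12 + 25 + 15 = 134; the blank must be 130 − 134 = -4.
Row 5 has 6 + 37 + 33 + 11 + 22 − 4 + 12 = 117; the blank must be 130 − 117 = 13.
Column 5 has 33 + 20 + 1 + 26 + 13 + 29 + 23 = 145; the blank must be 130 − 145 = -15.
Row 8 has 5 + 21 + 38 − 15 + 13 + 15 + 37 = 114; the blank must be 130 − 114 = 16.
Row 7 has 26 + 17 − 3 + 23 + 22 + 25 + 13 = 123; the blank must be 130 − 123 = 7.

p = 7, m = 16, z = -15, n = 13, x = -4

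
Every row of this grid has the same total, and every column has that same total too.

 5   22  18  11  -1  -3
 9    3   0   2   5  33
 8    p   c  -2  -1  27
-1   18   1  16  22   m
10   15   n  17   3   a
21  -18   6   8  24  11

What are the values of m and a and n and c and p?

Rows 1 and 2 both sum to 52, so that's the common total.
The known cells in column 2 total 40, leaving 52 − 40 = 12 for the blank.
The known cells in row 3 total 44, leaving 52 − 44 = 8 for the blank.
The known cells in column 3 total 33, leaving 52 − 33 = 19 for the blank.
The known cells in row 5 total 64, leaving 52 − 64 = -12 for the blank.
The known cells in row 4 total 56, leaving 52 − 56 = -4 for the blank.

m = -4, a = -12, n = 19, c = 8, p = 12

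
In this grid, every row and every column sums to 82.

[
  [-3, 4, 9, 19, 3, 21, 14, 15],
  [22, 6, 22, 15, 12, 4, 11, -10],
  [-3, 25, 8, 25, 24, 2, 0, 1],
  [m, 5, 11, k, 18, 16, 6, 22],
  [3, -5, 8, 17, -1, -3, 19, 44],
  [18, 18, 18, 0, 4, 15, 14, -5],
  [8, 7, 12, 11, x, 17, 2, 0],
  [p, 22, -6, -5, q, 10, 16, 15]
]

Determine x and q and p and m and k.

Row 7: 8 + 7 + 12 + 11 + 17 + 2 + 0 = 57, so its missing entry is 82 − 57 = 25.
Column 5: 3 + 12 + 24 + 18 − 1 + 4 + 25 = 85, so its missing entry is 82 − 85 = -3.
Row 8: 22 − 6 − 5 − 3 + 10 + 16 + 15 = 49, so its missing entry is 82 − 49 = 33.
Column 1: -3 + 22 − 3 + 3 + 18 + 8 + 33 = 78, so its missing entry is 82 − 78 = 4.
Row 4: 4 + 5 + 11 + 18 + 16 + 6 + 22 = 82, so its missing entry is 82 − 82 = 0.

x = 25, q = -3, p = 33, m = 4, k = 0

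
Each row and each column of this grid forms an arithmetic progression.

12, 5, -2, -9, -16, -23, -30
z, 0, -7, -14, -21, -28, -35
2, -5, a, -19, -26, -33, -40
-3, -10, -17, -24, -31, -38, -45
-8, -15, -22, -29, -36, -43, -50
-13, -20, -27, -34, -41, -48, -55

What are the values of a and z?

Along each row the entries change by -7 per step; down each column they change by -5.
Row 3: from 2 at column 1, stepping by -7 to column 3 gives -12.
Row 2: from 0 at column 2, stepping by -7 to column 1 gives 7.

a = -12, z = 7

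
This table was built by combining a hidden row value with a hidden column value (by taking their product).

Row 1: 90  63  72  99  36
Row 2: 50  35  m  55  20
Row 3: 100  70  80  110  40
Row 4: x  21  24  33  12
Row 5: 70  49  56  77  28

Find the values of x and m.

x = 30, m = 40

Each row is a constant multiple of every other row — this is a multiplication table with the headers hidden.
Row 4 is 12/36 = 1/3 times row 1, so its entry in column 1 is 90 × 1/3 = 30.
Row 2 is 20/36 = 5/9 times row 1, so its entry in column 3 is 72 × 5/9 = 40.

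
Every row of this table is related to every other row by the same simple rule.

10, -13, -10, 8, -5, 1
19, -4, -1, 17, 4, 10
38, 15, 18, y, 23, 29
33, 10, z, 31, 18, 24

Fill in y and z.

The difference between any two rows is the same in every column — this is an addition table with the headers hidden.
Row 3 minus row 1 is 15 − (-13) = 28, so its entry in column 4 is 8 + 28 = 36.
Row 4 minus row 1 is 10 − (-13) = 23, so its entry in column 3 is -10 + 23 = 13.

y = 36, z = 13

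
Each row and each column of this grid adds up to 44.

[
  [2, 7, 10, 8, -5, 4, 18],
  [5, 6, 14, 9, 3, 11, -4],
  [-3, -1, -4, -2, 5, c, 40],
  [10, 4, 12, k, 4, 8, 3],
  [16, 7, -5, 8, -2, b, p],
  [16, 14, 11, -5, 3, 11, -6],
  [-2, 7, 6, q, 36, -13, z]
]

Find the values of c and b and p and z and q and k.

Row 4 has 10 + 4 + 12 + 4 + 8 + 3 = 41; the blank must be 44 − 41 = 3.
Column 4 has 8 + 9 − 2 + 3 + 8 − 5 = 21; the blank must be 44 − 21 = 23.
Row 7 has -2 + 7 + 6 + 23 + 36 − 13 = 57; the blank must be 44 − 57 = -13.
Column 7 has 18 − 4 + 40 + 3 − 6 − 13 = 38; the blank must be 44 − 38 = 6.
Row 5 has 16 + 7 − 5 + 8 − 2 + 6 = 30; the blank must be 44 − 30 = 14.
Row 3 has -3 − 1 − 4 − 2 + 5 + 40 = 35; the blank must be 44 − 35 = 9.

c = 9, b = 14, p = 6, z = -13, q = 23, k = 3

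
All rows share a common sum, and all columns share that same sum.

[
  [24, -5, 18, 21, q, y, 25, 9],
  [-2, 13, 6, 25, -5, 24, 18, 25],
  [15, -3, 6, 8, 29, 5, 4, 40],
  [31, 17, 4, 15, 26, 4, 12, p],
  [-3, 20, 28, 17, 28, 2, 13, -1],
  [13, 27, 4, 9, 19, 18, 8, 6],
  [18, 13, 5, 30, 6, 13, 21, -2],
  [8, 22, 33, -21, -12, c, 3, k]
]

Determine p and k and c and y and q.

Rows 2 and 3 both sum to 104, so that's the common total.
Column 5: -5 + 29 + 26 + 28 + 19 + 6 − 12 = 91, so its missing entry is 104 − 91 = 13.
Row 4: 31 + 17 + 4 + 15 + 26 + 4 + 12 = 109, so its missing entry is 104 − 109 = -5.
Column 8: 9 + 25 + 40 − 5 − 1 + 6 − 2 = 72, so its missing entry is 104 − 72 = 32.
Row 1: 24 − 5 + 18 + 21 + 13 + 25 + 9 = 105, so its missing entry is 104 − 105 = -1.
Row 8: 8 + 22 + 33 − 21 − 12 + 3 + 32 = 65, so its missing entry is 104 − 65 = 39.

p = -5, k = 32, c = 39, y = -1, q = 13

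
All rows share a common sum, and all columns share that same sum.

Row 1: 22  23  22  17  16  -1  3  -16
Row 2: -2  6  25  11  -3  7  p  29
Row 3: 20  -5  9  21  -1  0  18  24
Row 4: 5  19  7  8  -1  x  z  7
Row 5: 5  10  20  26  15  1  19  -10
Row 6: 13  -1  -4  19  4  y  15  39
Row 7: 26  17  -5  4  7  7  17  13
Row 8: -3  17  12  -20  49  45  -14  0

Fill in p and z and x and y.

Rows 1 and 3 both sum to 86, so that's the common total.
The known cells in row 2 total 73, leaving 86 − 73 = 13 for the blank.
The known cells in row 6 total 85, leaving 86 − 85 = 1 for the blank.
The known cells in column 6 total 60, leaving 86 − 60 = 26 for the blank.
The known cells in row 4 total 71, leaving 86 − 71 = 15 for the blank.

p = 13, z = 15, x = 26, y = 1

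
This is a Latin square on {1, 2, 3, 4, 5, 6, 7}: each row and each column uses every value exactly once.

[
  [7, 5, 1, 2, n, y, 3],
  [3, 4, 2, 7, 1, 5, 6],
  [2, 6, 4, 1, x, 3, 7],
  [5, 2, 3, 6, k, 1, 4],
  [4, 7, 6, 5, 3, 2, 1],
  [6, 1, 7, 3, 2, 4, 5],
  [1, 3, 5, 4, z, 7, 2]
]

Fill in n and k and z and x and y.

n = 4, k = 7, z = 6, x = 5, y = 6

For row 3, column 5: row 3 already has {1, 2, 3, 4, 6, 7}; that leaves 5.
At (row 4, col 5): row 4 already has {1, 2, 3, 4, 5, 6}, so the value is 7.
At (row 7, col 5): row 7 already has {1, 2, 3, 4, 5, 7}, so the value is 6.
At (row 1, col 5): column 5 already has {1, 2, 3, 5, 6, 7}, so the value is 4.
At (row 1, col 6): row 1 already has {1, 2, 3, 4, 5, 7}, so the value is 6.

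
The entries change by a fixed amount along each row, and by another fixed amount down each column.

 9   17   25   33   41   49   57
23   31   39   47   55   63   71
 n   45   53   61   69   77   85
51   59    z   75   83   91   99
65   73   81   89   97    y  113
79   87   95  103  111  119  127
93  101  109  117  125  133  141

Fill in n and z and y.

Along each row the entries change by 8 per step; down each column they change by 14.
Row 3: from 45 at column 2, stepping by 8 to column 1 gives 37.
Row 4: from 51 at column 1, stepping by 8 to column 3 gives 67.
Row 5: from 65 at column 1, stepping by 8 to column 6 gives 105.

n = 37, z = 67, y = 105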